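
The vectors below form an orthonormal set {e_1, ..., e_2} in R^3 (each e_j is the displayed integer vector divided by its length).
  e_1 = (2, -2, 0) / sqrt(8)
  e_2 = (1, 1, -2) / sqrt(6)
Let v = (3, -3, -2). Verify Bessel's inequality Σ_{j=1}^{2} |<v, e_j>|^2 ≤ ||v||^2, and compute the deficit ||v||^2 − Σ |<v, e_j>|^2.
Σ |<v, e_j>|^2 = 62/3; ||v||^2 = 22; deficit = 4/3

Write each e_j = u_j / sqrt(<u_j, u_j>) where u_j is the displayed integer vector. Then <v, e_j> = <v, u_j> / sqrt(<u_j, u_j>), so |<v, e_j>|^2 = <v, u_j>^2 / <u_j, u_j>.
Coefficients: <v, e_1> = 12/sqrt(8), <v, e_2> = 4/sqrt(6).
Square and sum: Σ |<v, e_j>|^2 = 62/3.
Compute ||v||^2 = v·v = 22.
Deficit = 22 − 62/3 = 4/3 ≥ 0, confirming Bessel's inequality. (The deficit equals ||v − Σ <v,e_j> e_j||^2, the squared distance from v to span{e_j}.)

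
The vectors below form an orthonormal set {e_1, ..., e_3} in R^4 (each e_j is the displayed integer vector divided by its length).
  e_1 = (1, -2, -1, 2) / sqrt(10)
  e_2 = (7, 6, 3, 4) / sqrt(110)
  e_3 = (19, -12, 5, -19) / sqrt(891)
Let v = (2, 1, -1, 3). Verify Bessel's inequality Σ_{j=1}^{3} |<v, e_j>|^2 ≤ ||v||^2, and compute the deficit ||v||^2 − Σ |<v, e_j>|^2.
Σ |<v, e_j>|^2 = 14; ||v||^2 = 15; deficit = 1

Write each e_j = u_j / sqrt(<u_j, u_j>) where u_j is the displayed integer vector. Then <v, e_j> = <v, u_j> / sqrt(<u_j, u_j>), so |<v, e_j>|^2 = <v, u_j>^2 / <u_j, u_j>.
Coefficients: <v, e_1> = 7/sqrt(10), <v, e_2> = 29/sqrt(110), <v, e_3> = -36/sqrt(891).
Square and sum: Σ |<v, e_j>|^2 = 14.
Compute ||v||^2 = v·v = 15.
Deficit = 15 − 14 = 1 ≥ 0, confirming Bessel's inequality. (The deficit equals ||v − Σ <v,e_j> e_j||^2, the squared distance from v to span{e_j}.)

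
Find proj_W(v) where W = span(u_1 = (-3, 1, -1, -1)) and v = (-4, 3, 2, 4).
proj_W(v) = (-9/4, 3/4, -3/4, -3/4)

Set up U = [u_1 | ... | u_1] ∈ R^(4×1). The projector onto W = col(U) is P = U (U^T U)^(-1) U^T.
Compute U^T U =
  [12],
and U^T v = (9).
Solve U^T U · c = U^T v for the coefficients: c = (3/4). The projection is proj_W(v) = U c.
Check: (v - proj_W(v)) · u_1 = 0  (should be 0).
Result: proj_W(v) = (-9/4, 3/4, -3/4, -3/4).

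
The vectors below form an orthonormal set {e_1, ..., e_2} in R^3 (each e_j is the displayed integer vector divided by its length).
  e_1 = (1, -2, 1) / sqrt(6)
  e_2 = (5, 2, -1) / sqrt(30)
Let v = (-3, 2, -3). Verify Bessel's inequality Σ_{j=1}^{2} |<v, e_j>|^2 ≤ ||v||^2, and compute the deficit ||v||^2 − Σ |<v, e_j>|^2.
Σ |<v, e_j>|^2 = 94/5; ||v||^2 = 22; deficit = 16/5

Write each e_j = u_j / sqrt(<u_j, u_j>) where u_j is the displayed integer vector. Then <v, e_j> = <v, u_j> / sqrt(<u_j, u_j>), so |<v, e_j>|^2 = <v, u_j>^2 / <u_j, u_j>.
Coefficients: <v, e_1> = -10/sqrt(6), <v, e_2> = -8/sqrt(30).
Square and sum: Σ |<v, e_j>|^2 = 94/5.
Compute ||v||^2 = v·v = 22.
Deficit = 22 − 94/5 = 16/5 ≥ 0, confirming Bessel's inequality. (The deficit equals ||v − Σ <v,e_j> e_j||^2, the squared distance from v to span{e_j}.)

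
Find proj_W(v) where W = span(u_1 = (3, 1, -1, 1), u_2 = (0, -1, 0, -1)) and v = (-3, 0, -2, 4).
proj_W(v) = (-21/10, 2, 7/10, 2)

Set up U = [u_1 | ... | u_2] ∈ R^(4×2). The projector onto W = col(U) is P = U (U^T U)^(-1) U^T.
Compute U^T U =
  [12, -2]
  [-2, 2],
and U^T v = (-3, -4).
Solve U^T U · c = U^T v for the coefficients: c = (-7/10, -27/10). The projection is proj_W(v) = U c.
Check: (v - proj_W(v)) · u_1 = 0  (should be 0).
Check: (v - proj_W(v)) · u_2 = 0  (should be 0).
Result: proj_W(v) = (-21/10, 2, 7/10, 2).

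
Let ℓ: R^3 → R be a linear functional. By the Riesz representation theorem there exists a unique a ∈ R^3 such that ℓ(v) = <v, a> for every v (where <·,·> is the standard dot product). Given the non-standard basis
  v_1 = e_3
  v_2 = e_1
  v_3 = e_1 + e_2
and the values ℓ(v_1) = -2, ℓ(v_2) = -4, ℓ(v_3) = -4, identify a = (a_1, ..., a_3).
a = (-4, 0, -2)

Write a = (a_1, ..., a_3) in the standard basis. For each basis vector v_i, ℓ(v_i) = <v_i, a> is a linear equation in the a_j's. Collect the n equations into a matrix system V a = ℓ, where row i of V is v_i (expressed in the standard basis). Since V is invertible (lower-triangular with 1s on the diagonal, up to permutation), solve by back-substitution:
  V =
[[0, 0, 1],
 [1, 0, 0],
 [1, 1, 0]]
  V a = (-2, -4, -4)
Solving gives a = (-4, 0, -2).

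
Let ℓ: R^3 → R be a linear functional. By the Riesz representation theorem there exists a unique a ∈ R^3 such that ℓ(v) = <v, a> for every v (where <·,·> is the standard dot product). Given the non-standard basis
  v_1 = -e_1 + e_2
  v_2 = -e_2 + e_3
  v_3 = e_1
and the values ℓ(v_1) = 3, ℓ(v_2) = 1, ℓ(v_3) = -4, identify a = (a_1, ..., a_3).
a = (-4, -1, 0)

Write a = (a_1, ..., a_3) in the standard basis. For each basis vector v_i, ℓ(v_i) = <v_i, a> is a linear equation in the a_j's. Collect the n equations into a matrix system V a = ℓ, where row i of V is v_i (expressed in the standard basis). Since V is invertible (lower-triangular with 1s on the diagonal, up to permutation), solve by back-substitution:
  V =
[[-1, 1, 0],
 [0, -1, 1],
 [1, 0, 0]]
  V a = (3, 1, -4)
Solving gives a = (-4, -1, 0).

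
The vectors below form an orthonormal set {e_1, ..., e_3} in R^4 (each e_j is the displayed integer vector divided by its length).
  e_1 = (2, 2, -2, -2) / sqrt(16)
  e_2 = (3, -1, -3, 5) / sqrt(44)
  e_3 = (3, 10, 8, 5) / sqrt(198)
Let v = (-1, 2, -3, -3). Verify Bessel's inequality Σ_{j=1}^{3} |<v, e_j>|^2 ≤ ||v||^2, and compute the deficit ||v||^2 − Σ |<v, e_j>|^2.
Σ |<v, e_j>|^2 = 157/9; ||v||^2 = 23; deficit = 50/9

Write each e_j = u_j / sqrt(<u_j, u_j>) where u_j is the displayed integer vector. Then <v, e_j> = <v, u_j> / sqrt(<u_j, u_j>), so |<v, e_j>|^2 = <v, u_j>^2 / <u_j, u_j>.
Coefficients: <v, e_1> = 14/sqrt(16), <v, e_2> = -11/sqrt(44), <v, e_3> = -22/sqrt(198).
Square and sum: Σ |<v, e_j>|^2 = 157/9.
Compute ||v||^2 = v·v = 23.
Deficit = 23 − 157/9 = 50/9 ≥ 0, confirming Bessel's inequality. (The deficit equals ||v − Σ <v,e_j> e_j||^2, the squared distance from v to span{e_j}.)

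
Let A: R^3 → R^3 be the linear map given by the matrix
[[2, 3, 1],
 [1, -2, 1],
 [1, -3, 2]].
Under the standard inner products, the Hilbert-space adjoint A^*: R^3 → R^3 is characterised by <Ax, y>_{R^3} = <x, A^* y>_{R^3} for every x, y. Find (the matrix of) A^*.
A^* = A^T =
[[2, 1, 1],
 [3, -2, -3],
 [1, 1, 2]]

For real matrices with standard dot products, the defining identity <Ax, y> = <x, A^* y> gives (Ax)^T y = x^T (A^*) y, i.e. x^T A^T y = x^T (A^*) y. Since this holds for all x, y, we must have A^* = A^T. Therefore
A^* =
[[2, 1, 1],
 [3, -2, -3],
 [1, 1, 2]].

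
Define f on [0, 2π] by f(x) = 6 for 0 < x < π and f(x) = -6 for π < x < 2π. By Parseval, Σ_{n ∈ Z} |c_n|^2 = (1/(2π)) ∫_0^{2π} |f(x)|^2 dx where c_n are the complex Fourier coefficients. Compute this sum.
Σ |c_n|^2 = 36

Parseval equates the L^2 energy of f (normalised by 1/(2π)) with the ℓ^2 sum of its Fourier coefficients: (1/(2π)) ∫_0^{2π} |f|^2 = Σ |c_n|^2.
Compute the left side: (1/(2π)) [∫_0^π 6^2 dx + ∫_π^{2π} (-6)^2 dx] = (1/(2π)) · (36π + 36π) = (36 + 36)/2 = 36.
So Σ_{n ∈ Z} |c_n|^2 = 36.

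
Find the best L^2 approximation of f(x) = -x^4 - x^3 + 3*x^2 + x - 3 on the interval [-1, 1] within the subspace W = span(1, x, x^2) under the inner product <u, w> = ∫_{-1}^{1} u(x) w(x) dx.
g(x) = 15*x^2/7 + 2*x/5 - 102/35

The best approximation g ∈ W is the orthogonal projection of f onto W. Writing g = a_0 + a_1 x + a_2 x^2, the coefficients solve the normal equations G · a = b where
  G_{ij} = <φ_i, φ_j> and b_i = <f, φ_i>, with φ_0 = 1, φ_1 = x, φ_2 = x^2.
G =
  [2, 0, 2/3]
  [0, 2/3, 0]
  [2/3, 0, 2/5],
b = (-22/5, 4/15, -38/35).
Solving gives a_0 = -102/35, a_1 = 2/5, a_2 = 15/7, so
  g(x) = 15*x^2/7 + 2*x/5 - 102/35.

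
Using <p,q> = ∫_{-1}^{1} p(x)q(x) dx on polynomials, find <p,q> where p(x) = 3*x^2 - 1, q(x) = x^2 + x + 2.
<p,q> = 8/15

Expand the product: p(x)·q(x) = 3*x^4 + 3*x^3 + 5*x^2 - x - 2.
∫_{-1}^{1} of each monomial x^k gives [2/(k+1) if k even, 0 if k odd]. Integrating term-by-term (or equivalently evaluating the antiderivative F(x) = 3*x^5/5 + 3*x^4/4 + 5*x^3/3 - x^2/2 - 2*x at the endpoints):
  F(1) − F(−1) = 31/60 − (-1/60) = 8/15.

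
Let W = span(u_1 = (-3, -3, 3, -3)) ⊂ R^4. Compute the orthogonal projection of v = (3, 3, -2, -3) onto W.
proj_W(v) = (5/4, 5/4, -5/4, 5/4)

Set up U = [u_1 | ... | u_1] ∈ R^(4×1). The projector onto W = col(U) is P = U (U^T U)^(-1) U^T.
Compute U^T U =
  [36],
and U^T v = (-15).
Solve U^T U · c = U^T v for the coefficients: c = (-5/12). The projection is proj_W(v) = U c.
Check: (v - proj_W(v)) · u_1 = 0  (should be 0).
Result: proj_W(v) = (5/4, 5/4, -5/4, 5/4).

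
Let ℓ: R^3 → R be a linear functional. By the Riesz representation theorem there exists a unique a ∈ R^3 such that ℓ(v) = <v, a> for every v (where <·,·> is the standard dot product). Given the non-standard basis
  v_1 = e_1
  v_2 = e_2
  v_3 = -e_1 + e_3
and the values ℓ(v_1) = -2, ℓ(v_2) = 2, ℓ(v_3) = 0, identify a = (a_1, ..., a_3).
a = (-2, 2, -2)

Write a = (a_1, ..., a_3) in the standard basis. For each basis vector v_i, ℓ(v_i) = <v_i, a> is a linear equation in the a_j's. Collect the n equations into a matrix system V a = ℓ, where row i of V is v_i (expressed in the standard basis). Since V is invertible (lower-triangular with 1s on the diagonal, up to permutation), solve by back-substitution:
  V =
[[1, 0, 0],
 [0, 1, 0],
 [-1, 0, 1]]
  V a = (-2, 2, 0)
Solving gives a = (-2, 2, -2).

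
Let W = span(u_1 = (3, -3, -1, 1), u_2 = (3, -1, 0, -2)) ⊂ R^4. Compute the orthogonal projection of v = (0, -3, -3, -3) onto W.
proj_W(v) = (21/10, -11/10, -1/5, -4/5)

Set up U = [u_1 | ... | u_2] ∈ R^(4×2). The projector onto W = col(U) is P = U (U^T U)^(-1) U^T.
Compute U^T U =
  [20, 10]
  [10, 14],
and U^T v = (9, 9).
Solve U^T U · c = U^T v for the coefficients: c = (1/5, 1/2). The projection is proj_W(v) = U c.
Check: (v - proj_W(v)) · u_1 = 0  (should be 0).
Check: (v - proj_W(v)) · u_2 = 0  (should be 0).
Result: proj_W(v) = (21/10, -11/10, -1/5, -4/5).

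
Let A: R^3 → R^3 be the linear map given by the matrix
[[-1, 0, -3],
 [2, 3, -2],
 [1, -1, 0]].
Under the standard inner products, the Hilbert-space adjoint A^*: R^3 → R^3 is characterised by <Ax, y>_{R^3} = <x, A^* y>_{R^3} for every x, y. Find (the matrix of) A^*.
A^* = A^T =
[[-1, 2, 1],
 [0, 3, -1],
 [-3, -2, 0]]

For real matrices with standard dot products, the defining identity <Ax, y> = <x, A^* y> gives (Ax)^T y = x^T (A^*) y, i.e. x^T A^T y = x^T (A^*) y. Since this holds for all x, y, we must have A^* = A^T. Therefore
A^* =
[[-1, 2, 1],
 [0, 3, -1],
 [-3, -2, 0]].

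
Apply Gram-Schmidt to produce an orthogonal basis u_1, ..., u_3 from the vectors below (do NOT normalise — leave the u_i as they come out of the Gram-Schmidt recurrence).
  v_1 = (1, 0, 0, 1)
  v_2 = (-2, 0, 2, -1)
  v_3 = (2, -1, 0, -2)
Orthogonal basis:
  u_1 = (1, 0, 0, 1)
  u_2 = (-1/2, 0, 2, 1/2)
  u_3 = (16/9, -1, 8/9, -16/9)

Apply the Gram-Schmidt recurrence
  u_1 = v_1
  u_i = v_i − Σ_{j<i} ((v_i · u_j) / (u_j · u_j)) · u_j.

Step by step this gives:
  u_1 = (1, 0, 0, 1)
  u_2 = (-1/2, 0, 2, 1/2)
  u_3 = (16/9, -1, 8/9, -16/9)

Orthogonality check:
  u_2 · u_1 = 0 (should be 0)
  u_3 · u_1 = 0 (should be 0)
  u_3 · u_2 = 0 (should be 0)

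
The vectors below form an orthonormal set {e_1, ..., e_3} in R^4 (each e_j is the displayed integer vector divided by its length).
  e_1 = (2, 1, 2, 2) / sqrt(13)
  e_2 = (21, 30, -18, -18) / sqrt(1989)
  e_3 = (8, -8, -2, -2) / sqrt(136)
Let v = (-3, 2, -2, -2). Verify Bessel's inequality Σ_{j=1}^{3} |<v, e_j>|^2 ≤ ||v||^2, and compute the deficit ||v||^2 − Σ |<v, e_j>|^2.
Σ |<v, e_j>|^2 = 21; ||v||^2 = 21; deficit = 0

Write each e_j = u_j / sqrt(<u_j, u_j>) where u_j is the displayed integer vector. Then <v, e_j> = <v, u_j> / sqrt(<u_j, u_j>), so |<v, e_j>|^2 = <v, u_j>^2 / <u_j, u_j>.
Coefficients: <v, e_1> = -12/sqrt(13), <v, e_2> = 69/sqrt(1989), <v, e_3> = -32/sqrt(136).
Square and sum: Σ |<v, e_j>|^2 = 21.
Compute ||v||^2 = v·v = 21.
Deficit = 21 − 21 = 0 ≥ 0, confirming Bessel's inequality. (The deficit equals ||v − Σ <v,e_j> e_j||^2, the squared distance from v to span{e_j}.)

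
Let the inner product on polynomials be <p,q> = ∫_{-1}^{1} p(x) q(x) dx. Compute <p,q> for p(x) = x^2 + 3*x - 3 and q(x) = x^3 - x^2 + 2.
<p,q> = -118/15

Expand the product: p(x)·q(x) = x^5 + 2*x^4 - 6*x^3 + 5*x^2 + 6*x - 6.
∫_{-1}^{1} of each monomial x^k gives [2/(k+1) if k even, 0 if k odd]. Integrating term-by-term (or equivalently evaluating the antiderivative F(x) = x^6/6 + 2*x^5/5 - 3*x^4/2 + 5*x^3/3 + 3*x^2 - 6*x at the endpoints):
  F(1) − F(−1) = -34/15 − (28/5) = -118/15.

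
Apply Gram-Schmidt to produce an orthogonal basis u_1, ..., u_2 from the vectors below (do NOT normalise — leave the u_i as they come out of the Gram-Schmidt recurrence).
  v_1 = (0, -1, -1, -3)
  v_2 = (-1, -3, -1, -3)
Orthogonal basis:
  u_1 = (0, -1, -1, -3)
  u_2 = (-1, -20/11, 2/11, 6/11)

Apply the Gram-Schmidt recurrence
  u_1 = v_1
  u_i = v_i − Σ_{j<i} ((v_i · u_j) / (u_j · u_j)) · u_j.

Step by step this gives:
  u_1 = (0, -1, -1, -3)
  u_2 = (-1, -20/11, 2/11, 6/11)

Orthogonality check:
  u_2 · u_1 = 0 (should be 0)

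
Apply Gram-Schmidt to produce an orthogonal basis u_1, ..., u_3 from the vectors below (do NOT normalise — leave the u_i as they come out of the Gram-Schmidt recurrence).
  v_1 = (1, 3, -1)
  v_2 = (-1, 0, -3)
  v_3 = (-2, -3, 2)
Orthogonal basis:
  u_1 = (1, 3, -1)
  u_2 = (-13/11, -6/11, -31/11)
  u_3 = (-54/53, 24/53, 18/53)

Apply the Gram-Schmidt recurrence
  u_1 = v_1
  u_i = v_i − Σ_{j<i} ((v_i · u_j) / (u_j · u_j)) · u_j.

Step by step this gives:
  u_1 = (1, 3, -1)
  u_2 = (-13/11, -6/11, -31/11)
  u_3 = (-54/53, 24/53, 18/53)

Orthogonality check:
  u_2 · u_1 = 0 (should be 0)
  u_3 · u_1 = 0 (should be 0)
  u_3 · u_2 = 0 (should be 0)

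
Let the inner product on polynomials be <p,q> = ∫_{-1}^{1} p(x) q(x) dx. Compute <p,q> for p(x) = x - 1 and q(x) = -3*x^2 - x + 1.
<p,q> = -2/3

Expand the product: p(x)·q(x) = -3*x^3 + 2*x^2 + 2*x - 1.
∫_{-1}^{1} of each monomial x^k gives [2/(k+1) if k even, 0 if k odd]. Integrating term-by-term (or equivalently evaluating the antiderivative F(x) = -3*x^4/4 + 2*x^3/3 + x^2 - x at the endpoints):
  F(1) − F(−1) = -1/12 − (7/12) = -2/3.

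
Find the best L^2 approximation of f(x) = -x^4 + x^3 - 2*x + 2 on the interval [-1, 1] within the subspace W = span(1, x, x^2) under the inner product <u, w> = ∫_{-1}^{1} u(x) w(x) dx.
g(x) = -6*x^2/7 - 7*x/5 + 73/35

The best approximation g ∈ W is the orthogonal projection of f onto W. Writing g = a_0 + a_1 x + a_2 x^2, the coefficients solve the normal equations G · a = b where
  G_{ij} = <φ_i, φ_j> and b_i = <f, φ_i>, with φ_0 = 1, φ_1 = x, φ_2 = x^2.
G =
  [2, 0, 2/3]
  [0, 2/3, 0]
  [2/3, 0, 2/5],
b = (18/5, -14/15, 22/21).
Solving gives a_0 = 73/35, a_1 = -7/5, a_2 = -6/7, so
  g(x) = -6*x^2/7 - 7*x/5 + 73/35.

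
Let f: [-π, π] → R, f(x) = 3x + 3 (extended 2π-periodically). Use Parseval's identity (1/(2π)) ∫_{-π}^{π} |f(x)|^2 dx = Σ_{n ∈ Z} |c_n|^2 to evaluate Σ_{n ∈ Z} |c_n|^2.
Σ |c_n|^2 = 3π^2 + 9

Expand and integrate term by term over [-π, π]:
  ∫ (3x)^2 dx = 9·(2π^3/3); ∫ 2·3·(3)·x dx = 0 (odd integrand); ∫ 3^2 dx = 9·2π.
So (1/(2π)) ∫_{-π}^{π} (3x + 3)^2 dx = 9π^2/3 + 9 = 3π^2 + 9.
Parseval ⇒ Σ |c_n|^2 = 3π^2 + 9.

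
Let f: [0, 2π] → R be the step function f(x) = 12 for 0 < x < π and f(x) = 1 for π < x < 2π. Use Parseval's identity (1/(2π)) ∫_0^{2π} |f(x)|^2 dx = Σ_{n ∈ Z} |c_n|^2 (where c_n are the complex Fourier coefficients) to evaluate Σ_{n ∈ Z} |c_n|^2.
Σ |c_n|^2 = 145/2

Parseval equates the L^2 energy of f (normalised by 1/(2π)) with the ℓ^2 sum of its Fourier coefficients: (1/(2π)) ∫_0^{2π} |f|^2 = Σ |c_n|^2.
Compute the left side: (1/(2π)) [∫_0^π 12^2 dx + ∫_π^{2π} 1^2 dx] = (1/(2π)) · (144π + 1π) = (144 + 1)/2 = 145/2.
So Σ_{n ∈ Z} |c_n|^2 = 145/2.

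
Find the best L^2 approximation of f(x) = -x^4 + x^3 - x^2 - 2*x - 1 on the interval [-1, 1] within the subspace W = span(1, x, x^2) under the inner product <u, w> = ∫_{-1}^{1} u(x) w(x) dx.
g(x) = -13*x^2/7 - 7*x/5 - 32/35

The best approximation g ∈ W is the orthogonal projection of f onto W. Writing g = a_0 + a_1 x + a_2 x^2, the coefficients solve the normal equations G · a = b where
  G_{ij} = <φ_i, φ_j> and b_i = <f, φ_i>, with φ_0 = 1, φ_1 = x, φ_2 = x^2.
G =
  [2, 0, 2/3]
  [0, 2/3, 0]
  [2/3, 0, 2/5],
b = (-46/15, -14/15, -142/105).
Solving gives a_0 = -32/35, a_1 = -7/5, a_2 = -13/7, so
  g(x) = -13*x^2/7 - 7*x/5 - 32/35.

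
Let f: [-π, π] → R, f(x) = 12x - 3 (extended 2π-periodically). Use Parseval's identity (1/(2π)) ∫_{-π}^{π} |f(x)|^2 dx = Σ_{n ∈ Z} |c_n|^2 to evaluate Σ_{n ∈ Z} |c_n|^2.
Σ |c_n|^2 = 48π^2 + 9

Expand and integrate term by term over [-π, π]:
  ∫ (12x)^2 dx = 144·(2π^3/3); ∫ 2·12·(-3)·x dx = 0 (odd integrand); ∫ (-3)^2 dx = 9·2π.
So (1/(2π)) ∫_{-π}^{π} (12x - 3)^2 dx = 144π^2/3 + 9 = 48π^2 + 9.
Parseval ⇒ Σ |c_n|^2 = 48π^2 + 9.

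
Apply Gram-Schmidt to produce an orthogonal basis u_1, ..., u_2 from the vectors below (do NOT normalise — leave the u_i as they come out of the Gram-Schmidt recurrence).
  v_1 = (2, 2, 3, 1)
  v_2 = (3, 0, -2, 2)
Orthogonal basis:
  u_1 = (2, 2, 3, 1)
  u_2 = (25/9, -2/9, -7/3, 17/9)

Apply the Gram-Schmidt recurrence
  u_1 = v_1
  u_i = v_i − Σ_{j<i} ((v_i · u_j) / (u_j · u_j)) · u_j.

Step by step this gives:
  u_1 = (2, 2, 3, 1)
  u_2 = (25/9, -2/9, -7/3, 17/9)

Orthogonality check:
  u_2 · u_1 = 0 (should be 0)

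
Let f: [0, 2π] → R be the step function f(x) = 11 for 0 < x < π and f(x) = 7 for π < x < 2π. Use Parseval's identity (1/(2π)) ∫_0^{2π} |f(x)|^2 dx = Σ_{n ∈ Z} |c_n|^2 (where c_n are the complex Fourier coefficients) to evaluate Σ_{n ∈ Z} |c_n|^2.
Σ |c_n|^2 = 85

Parseval equates the L^2 energy of f (normalised by 1/(2π)) with the ℓ^2 sum of its Fourier coefficients: (1/(2π)) ∫_0^{2π} |f|^2 = Σ |c_n|^2.
Compute the left side: (1/(2π)) [∫_0^π 11^2 dx + ∫_π^{2π} 7^2 dx] = (1/(2π)) · (121π + 49π) = (121 + 49)/2 = 85.
So Σ_{n ∈ Z} |c_n|^2 = 85.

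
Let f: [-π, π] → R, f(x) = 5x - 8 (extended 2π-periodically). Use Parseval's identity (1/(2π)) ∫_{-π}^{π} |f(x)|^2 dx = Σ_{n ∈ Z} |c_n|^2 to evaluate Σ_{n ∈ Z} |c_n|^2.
Σ |c_n|^2 = 25π^2/3 + 64

Expand and integrate term by term over [-π, π]:
  ∫ (5x)^2 dx = 25·(2π^3/3); ∫ 2·5·(-8)·x dx = 0 (odd integrand); ∫ (-8)^2 dx = 64·2π.
So (1/(2π)) ∫_{-π}^{π} (5x - 8)^2 dx = 25π^2/3 + 64 = 25π^2/3 + 64.
Parseval ⇒ Σ |c_n|^2 = 25π^2/3 + 64.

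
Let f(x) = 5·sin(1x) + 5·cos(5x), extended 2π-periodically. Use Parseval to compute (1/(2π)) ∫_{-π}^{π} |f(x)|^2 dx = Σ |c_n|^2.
Σ |c_n|^2 = 25

Expand |f|^2 and use orthogonality of {sin(nx), cos(mx)} on [-π, π]:
  ∫_{-π}^{π} sin(nx)^2 dx = π, ∫ cos(mx)^2 dx = π, and cross terms integrate to 0.
So ∫_{-π}^{π} f(x)^2 dx = 5^2 · π + 5^2 · π = (25 + 25)π.
Divide by 2π: (25 + 25)/2 = 25.
By Parseval, this equals Σ |c_n|^2.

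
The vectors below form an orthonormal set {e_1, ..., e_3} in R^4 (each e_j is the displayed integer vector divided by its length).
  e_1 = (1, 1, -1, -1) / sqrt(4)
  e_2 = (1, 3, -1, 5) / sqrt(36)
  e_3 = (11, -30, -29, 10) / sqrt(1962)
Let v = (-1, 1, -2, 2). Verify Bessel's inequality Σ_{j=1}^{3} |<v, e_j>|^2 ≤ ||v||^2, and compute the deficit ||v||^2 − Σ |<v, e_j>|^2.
Σ |<v, e_j>|^2 = 1339/218; ||v||^2 = 10; deficit = 841/218

Write each e_j = u_j / sqrt(<u_j, u_j>) where u_j is the displayed integer vector. Then <v, e_j> = <v, u_j> / sqrt(<u_j, u_j>), so |<v, e_j>|^2 = <v, u_j>^2 / <u_j, u_j>.
Coefficients: <v, e_1> = 0/sqrt(4), <v, e_2> = 14/sqrt(36), <v, e_3> = 37/sqrt(1962).
Square and sum: Σ |<v, e_j>|^2 = 1339/218.
Compute ||v||^2 = v·v = 10.
Deficit = 10 − 1339/218 = 841/218 ≥ 0, confirming Bessel's inequality. (The deficit equals ||v − Σ <v,e_j> e_j||^2, the squared distance from v to span{e_j}.)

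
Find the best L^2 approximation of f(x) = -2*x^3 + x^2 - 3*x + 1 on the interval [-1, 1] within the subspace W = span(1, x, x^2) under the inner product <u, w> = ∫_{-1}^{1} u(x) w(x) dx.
g(x) = x^2 - 21*x/5 + 1

The best approximation g ∈ W is the orthogonal projection of f onto W. Writing g = a_0 + a_1 x + a_2 x^2, the coefficients solve the normal equations G · a = b where
  G_{ij} = <φ_i, φ_j> and b_i = <f, φ_i>, with φ_0 = 1, φ_1 = x, φ_2 = x^2.
G =
  [2, 0, 2/3]
  [0, 2/3, 0]
  [2/3, 0, 2/5],
b = (8/3, -14/5, 16/15).
Solving gives a_0 = 1, a_1 = -21/5, a_2 = 1, so
  g(x) = x^2 - 21*x/5 + 1.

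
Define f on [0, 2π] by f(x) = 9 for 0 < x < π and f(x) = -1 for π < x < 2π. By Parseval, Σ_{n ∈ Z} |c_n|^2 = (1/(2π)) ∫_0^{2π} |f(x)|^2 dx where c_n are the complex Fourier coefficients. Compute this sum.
Σ |c_n|^2 = 41

Parseval equates the L^2 energy of f (normalised by 1/(2π)) with the ℓ^2 sum of its Fourier coefficients: (1/(2π)) ∫_0^{2π} |f|^2 = Σ |c_n|^2.
Compute the left side: (1/(2π)) [∫_0^π 9^2 dx + ∫_π^{2π} (-1)^2 dx] = (1/(2π)) · (81π + 1π) = (81 + 1)/2 = 41.
So Σ_{n ∈ Z} |c_n|^2 = 41.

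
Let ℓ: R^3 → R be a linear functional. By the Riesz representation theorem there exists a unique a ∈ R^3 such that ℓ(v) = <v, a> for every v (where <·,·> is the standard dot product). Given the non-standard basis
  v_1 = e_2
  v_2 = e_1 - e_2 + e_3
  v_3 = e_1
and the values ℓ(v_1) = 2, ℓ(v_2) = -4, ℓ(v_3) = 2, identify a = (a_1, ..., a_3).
a = (2, 2, -4)

Write a = (a_1, ..., a_3) in the standard basis. For each basis vector v_i, ℓ(v_i) = <v_i, a> is a linear equation in the a_j's. Collect the n equations into a matrix system V a = ℓ, where row i of V is v_i (expressed in the standard basis). Since V is invertible (lower-triangular with 1s on the diagonal, up to permutation), solve by back-substitution:
  V =
[[0, 1, 0],
 [1, -1, 1],
 [1, 0, 0]]
  V a = (2, -4, 2)
Solving gives a = (2, 2, -4).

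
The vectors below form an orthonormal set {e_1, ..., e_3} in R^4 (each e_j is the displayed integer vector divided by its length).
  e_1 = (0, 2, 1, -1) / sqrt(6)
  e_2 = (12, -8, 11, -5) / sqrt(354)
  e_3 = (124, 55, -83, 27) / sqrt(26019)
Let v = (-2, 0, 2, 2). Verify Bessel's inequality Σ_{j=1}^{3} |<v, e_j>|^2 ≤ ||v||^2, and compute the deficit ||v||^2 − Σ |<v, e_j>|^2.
Σ |<v, e_j>|^2 = 264/49; ||v||^2 = 12; deficit = 324/49

Write each e_j = u_j / sqrt(<u_j, u_j>) where u_j is the displayed integer vector. Then <v, e_j> = <v, u_j> / sqrt(<u_j, u_j>), so |<v, e_j>|^2 = <v, u_j>^2 / <u_j, u_j>.
Coefficients: <v, e_1> = 0/sqrt(6), <v, e_2> = -12/sqrt(354), <v, e_3> = -360/sqrt(26019).
Square and sum: Σ |<v, e_j>|^2 = 264/49.
Compute ||v||^2 = v·v = 12.
Deficit = 12 − 264/49 = 324/49 ≥ 0, confirming Bessel's inequality. (The deficit equals ||v − Σ <v,e_j> e_j||^2, the squared distance from v to span{e_j}.)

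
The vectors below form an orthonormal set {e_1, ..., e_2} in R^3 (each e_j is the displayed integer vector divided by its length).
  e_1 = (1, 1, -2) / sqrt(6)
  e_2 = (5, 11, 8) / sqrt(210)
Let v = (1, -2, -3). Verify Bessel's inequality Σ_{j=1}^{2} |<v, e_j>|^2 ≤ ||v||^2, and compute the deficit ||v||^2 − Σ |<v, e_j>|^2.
Σ |<v, e_j>|^2 = 426/35; ||v||^2 = 14; deficit = 64/35

Write each e_j = u_j / sqrt(<u_j, u_j>) where u_j is the displayed integer vector. Then <v, e_j> = <v, u_j> / sqrt(<u_j, u_j>), so |<v, e_j>|^2 = <v, u_j>^2 / <u_j, u_j>.
Coefficients: <v, e_1> = 5/sqrt(6), <v, e_2> = -41/sqrt(210).
Square and sum: Σ |<v, e_j>|^2 = 426/35.
Compute ||v||^2 = v·v = 14.
Deficit = 14 − 426/35 = 64/35 ≥ 0, confirming Bessel's inequality. (The deficit equals ||v − Σ <v,e_j> e_j||^2, the squared distance from v to span{e_j}.)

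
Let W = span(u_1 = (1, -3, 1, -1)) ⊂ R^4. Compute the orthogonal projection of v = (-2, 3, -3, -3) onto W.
proj_W(v) = (-11/12, 11/4, -11/12, 11/12)

Set up U = [u_1 | ... | u_1] ∈ R^(4×1). The projector onto W = col(U) is P = U (U^T U)^(-1) U^T.
Compute U^T U =
  [12],
and U^T v = (-11).
Solve U^T U · c = U^T v for the coefficients: c = (-11/12). The projection is proj_W(v) = U c.
Check: (v - proj_W(v)) · u_1 = 0  (should be 0).
Result: proj_W(v) = (-11/12, 11/4, -11/12, 11/12).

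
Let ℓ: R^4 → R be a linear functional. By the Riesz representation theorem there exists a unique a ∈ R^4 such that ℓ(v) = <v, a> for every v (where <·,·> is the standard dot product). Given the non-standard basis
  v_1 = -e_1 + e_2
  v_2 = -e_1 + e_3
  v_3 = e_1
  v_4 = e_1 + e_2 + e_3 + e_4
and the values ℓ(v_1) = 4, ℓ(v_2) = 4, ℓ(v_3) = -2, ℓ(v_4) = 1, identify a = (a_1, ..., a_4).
a = (-2, 2, 2, -1)

Write a = (a_1, ..., a_4) in the standard basis. For each basis vector v_i, ℓ(v_i) = <v_i, a> is a linear equation in the a_j's. Collect the n equations into a matrix system V a = ℓ, where row i of V is v_i (expressed in the standard basis). Since V is invertible (lower-triangular with 1s on the diagonal, up to permutation), solve by back-substitution:
  V =
[[-1, 1, 0, 0],
 [-1, 0, 1, 0],
 [1, 0, 0, 0],
 [1, 1, 1, 1]]
  V a = (4, 4, -2, 1)
Solving gives a = (-2, 2, 2, -1).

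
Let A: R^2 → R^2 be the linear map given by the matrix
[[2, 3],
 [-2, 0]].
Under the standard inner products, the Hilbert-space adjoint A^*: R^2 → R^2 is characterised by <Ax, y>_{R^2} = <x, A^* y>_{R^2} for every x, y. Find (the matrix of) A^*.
A^* = A^T =
[[2, -2],
 [3, 0]]

For real matrices with standard dot products, the defining identity <Ax, y> = <x, A^* y> gives (Ax)^T y = x^T (A^*) y, i.e. x^T A^T y = x^T (A^*) y. Since this holds for all x, y, we must have A^* = A^T. Therefore
A^* =
[[2, -2],
 [3, 0]].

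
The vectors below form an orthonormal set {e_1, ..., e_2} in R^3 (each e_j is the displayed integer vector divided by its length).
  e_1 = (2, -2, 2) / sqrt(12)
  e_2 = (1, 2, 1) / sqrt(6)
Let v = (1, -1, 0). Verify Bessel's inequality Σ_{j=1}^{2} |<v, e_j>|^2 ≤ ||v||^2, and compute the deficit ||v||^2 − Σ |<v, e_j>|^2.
Σ |<v, e_j>|^2 = 3/2; ||v||^2 = 2; deficit = 1/2

Write each e_j = u_j / sqrt(<u_j, u_j>) where u_j is the displayed integer vector. Then <v, e_j> = <v, u_j> / sqrt(<u_j, u_j>), so |<v, e_j>|^2 = <v, u_j>^2 / <u_j, u_j>.
Coefficients: <v, e_1> = 4/sqrt(12), <v, e_2> = -1/sqrt(6).
Square and sum: Σ |<v, e_j>|^2 = 3/2.
Compute ||v||^2 = v·v = 2.
Deficit = 2 − 3/2 = 1/2 ≥ 0, confirming Bessel's inequality. (The deficit equals ||v − Σ <v,e_j> e_j||^2, the squared distance from v to span{e_j}.)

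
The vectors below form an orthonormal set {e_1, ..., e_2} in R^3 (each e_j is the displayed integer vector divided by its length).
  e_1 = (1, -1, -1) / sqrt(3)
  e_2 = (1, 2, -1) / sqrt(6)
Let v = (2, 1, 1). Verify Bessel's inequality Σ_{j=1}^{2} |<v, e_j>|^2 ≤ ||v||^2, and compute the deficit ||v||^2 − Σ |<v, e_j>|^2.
Σ |<v, e_j>|^2 = 3/2; ||v||^2 = 6; deficit = 9/2

Write each e_j = u_j / sqrt(<u_j, u_j>) where u_j is the displayed integer vector. Then <v, e_j> = <v, u_j> / sqrt(<u_j, u_j>), so |<v, e_j>|^2 = <v, u_j>^2 / <u_j, u_j>.
Coefficients: <v, e_1> = 0/sqrt(3), <v, e_2> = 3/sqrt(6).
Square and sum: Σ |<v, e_j>|^2 = 3/2.
Compute ||v||^2 = v·v = 6.
Deficit = 6 − 3/2 = 9/2 ≥ 0, confirming Bessel's inequality. (The deficit equals ||v − Σ <v,e_j> e_j||^2, the squared distance from v to span{e_j}.)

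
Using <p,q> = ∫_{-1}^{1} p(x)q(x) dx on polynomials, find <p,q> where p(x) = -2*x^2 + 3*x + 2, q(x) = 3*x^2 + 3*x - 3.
<p,q> = -2/5

Expand the product: p(x)·q(x) = -6*x^4 + 3*x^3 + 21*x^2 - 3*x - 6.
∫_{-1}^{1} of each monomial x^k gives [2/(k+1) if k even, 0 if k odd]. Integrating term-by-term (or equivalently evaluating the antiderivative F(x) = -6*x^5/5 + 3*x^4/4 + 7*x^3 - 3*x^2/2 - 6*x at the endpoints):
  F(1) − F(−1) = -19/20 − (-11/20) = -2/5.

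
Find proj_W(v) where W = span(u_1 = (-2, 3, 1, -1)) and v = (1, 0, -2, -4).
proj_W(v) = (0, 0, 0, 0)

Set up U = [u_1 | ... | u_1] ∈ R^(4×1). The projector onto W = col(U) is P = U (U^T U)^(-1) U^T.
Compute U^T U =
  [15],
and U^T v = (0).
Solve U^T U · c = U^T v for the coefficients: c = (0). The projection is proj_W(v) = U c.
Check: (v - proj_W(v)) · u_1 = 0  (should be 0).
Result: proj_W(v) = (0, 0, 0, 0).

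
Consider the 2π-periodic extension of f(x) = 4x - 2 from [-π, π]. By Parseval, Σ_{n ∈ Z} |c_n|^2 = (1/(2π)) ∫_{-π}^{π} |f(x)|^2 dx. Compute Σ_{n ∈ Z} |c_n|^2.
Σ |c_n|^2 = 16π^2/3 + 4

Expand and integrate term by term over [-π, π]:
  ∫ (4x)^2 dx = 16·(2π^3/3); ∫ 2·4·(-2)·x dx = 0 (odd integrand); ∫ (-2)^2 dx = 4·2π.
So (1/(2π)) ∫_{-π}^{π} (4x - 2)^2 dx = 16π^2/3 + 4 = 16π^2/3 + 4.
Parseval ⇒ Σ |c_n|^2 = 16π^2/3 + 4.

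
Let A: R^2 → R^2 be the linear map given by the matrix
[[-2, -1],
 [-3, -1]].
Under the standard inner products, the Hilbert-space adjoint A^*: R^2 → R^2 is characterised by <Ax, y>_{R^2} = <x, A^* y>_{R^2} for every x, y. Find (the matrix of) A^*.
A^* = A^T =
[[-2, -3],
 [-1, -1]]

For real matrices with standard dot products, the defining identity <Ax, y> = <x, A^* y> gives (Ax)^T y = x^T (A^*) y, i.e. x^T A^T y = x^T (A^*) y. Since this holds for all x, y, we must have A^* = A^T. Therefore
A^* =
[[-2, -3],
 [-1, -1]].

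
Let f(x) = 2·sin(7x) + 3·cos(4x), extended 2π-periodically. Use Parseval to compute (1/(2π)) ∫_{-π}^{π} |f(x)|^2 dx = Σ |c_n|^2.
Σ |c_n|^2 = 13/2

Expand |f|^2 and use orthogonality of {sin(nx), cos(mx)} on [-π, π]:
  ∫_{-π}^{π} sin(nx)^2 dx = π, ∫ cos(mx)^2 dx = π, and cross terms integrate to 0.
So ∫_{-π}^{π} f(x)^2 dx = 2^2 · π + 3^2 · π = (4 + 9)π.
Divide by 2π: (4 + 9)/2 = 13/2.
By Parseval, this equals Σ |c_n|^2.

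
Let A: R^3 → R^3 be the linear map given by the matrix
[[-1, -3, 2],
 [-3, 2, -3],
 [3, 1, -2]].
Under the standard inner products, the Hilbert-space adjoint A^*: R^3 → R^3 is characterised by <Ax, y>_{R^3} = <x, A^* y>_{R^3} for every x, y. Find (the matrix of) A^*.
A^* = A^T =
[[-1, -3, 3],
 [-3, 2, 1],
 [2, -3, -2]]

For real matrices with standard dot products, the defining identity <Ax, y> = <x, A^* y> gives (Ax)^T y = x^T (A^*) y, i.e. x^T A^T y = x^T (A^*) y. Since this holds for all x, y, we must have A^* = A^T. Therefore
A^* =
[[-1, -3, 3],
 [-3, 2, 1],
 [2, -3, -2]].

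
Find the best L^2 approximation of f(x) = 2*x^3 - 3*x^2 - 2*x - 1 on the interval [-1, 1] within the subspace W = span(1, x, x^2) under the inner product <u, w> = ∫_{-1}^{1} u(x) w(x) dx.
g(x) = -3*x^2 - 4*x/5 - 1

The best approximation g ∈ W is the orthogonal projection of f onto W. Writing g = a_0 + a_1 x + a_2 x^2, the coefficients solve the normal equations G · a = b where
  G_{ij} = <φ_i, φ_j> and b_i = <f, φ_i>, with φ_0 = 1, φ_1 = x, φ_2 = x^2.
G =
  [2, 0, 2/3]
  [0, 2/3, 0]
  [2/3, 0, 2/5],
b = (-4, -8/15, -28/15).
Solving gives a_0 = -1, a_1 = -4/5, a_2 = -3, so
  g(x) = -3*x^2 - 4*x/5 - 1.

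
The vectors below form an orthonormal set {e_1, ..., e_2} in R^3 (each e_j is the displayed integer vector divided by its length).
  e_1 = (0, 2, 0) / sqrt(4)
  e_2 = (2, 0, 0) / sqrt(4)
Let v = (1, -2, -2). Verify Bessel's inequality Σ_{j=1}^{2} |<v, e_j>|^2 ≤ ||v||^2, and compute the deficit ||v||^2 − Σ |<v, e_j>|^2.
Σ |<v, e_j>|^2 = 5; ||v||^2 = 9; deficit = 4

Write each e_j = u_j / sqrt(<u_j, u_j>) where u_j is the displayed integer vector. Then <v, e_j> = <v, u_j> / sqrt(<u_j, u_j>), so |<v, e_j>|^2 = <v, u_j>^2 / <u_j, u_j>.
Coefficients: <v, e_1> = -4/sqrt(4), <v, e_2> = 2/sqrt(4).
Square and sum: Σ |<v, e_j>|^2 = 5.
Compute ||v||^2 = v·v = 9.
Deficit = 9 − 5 = 4 ≥ 0, confirming Bessel's inequality. (The deficit equals ||v − Σ <v,e_j> e_j||^2, the squared distance from v to span{e_j}.)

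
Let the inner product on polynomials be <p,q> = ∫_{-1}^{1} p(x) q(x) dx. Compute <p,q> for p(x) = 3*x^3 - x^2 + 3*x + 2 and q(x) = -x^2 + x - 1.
<p,q> = -16/15

Expand the product: p(x)·q(x) = -3*x^5 + 4*x^4 - 7*x^3 + 2*x^2 - x - 2.
∫_{-1}^{1} of each monomial x^k gives [2/(k+1) if k even, 0 if k odd]. Integrating term-by-term (or equivalently evaluating the antiderivative F(x) = -x^6/2 + 4*x^5/5 - 7*x^4/4 + 2*x^3/3 - x^2/2 - 2*x at the endpoints):
  F(1) − F(−1) = -197/60 − (-133/60) = -16/15.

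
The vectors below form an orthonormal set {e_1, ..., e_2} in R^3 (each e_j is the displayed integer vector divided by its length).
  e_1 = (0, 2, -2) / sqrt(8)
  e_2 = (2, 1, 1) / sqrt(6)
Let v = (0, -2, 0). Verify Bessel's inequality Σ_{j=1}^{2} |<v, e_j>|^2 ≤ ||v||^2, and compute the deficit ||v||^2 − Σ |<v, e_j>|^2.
Σ |<v, e_j>|^2 = 8/3; ||v||^2 = 4; deficit = 4/3

Write each e_j = u_j / sqrt(<u_j, u_j>) where u_j is the displayed integer vector. Then <v, e_j> = <v, u_j> / sqrt(<u_j, u_j>), so |<v, e_j>|^2 = <v, u_j>^2 / <u_j, u_j>.
Coefficients: <v, e_1> = -4/sqrt(8), <v, e_2> = -2/sqrt(6).
Square and sum: Σ |<v, e_j>|^2 = 8/3.
Compute ||v||^2 = v·v = 4.
Deficit = 4 − 8/3 = 4/3 ≥ 0, confirming Bessel's inequality. (The deficit equals ||v − Σ <v,e_j> e_j||^2, the squared distance from v to span{e_j}.)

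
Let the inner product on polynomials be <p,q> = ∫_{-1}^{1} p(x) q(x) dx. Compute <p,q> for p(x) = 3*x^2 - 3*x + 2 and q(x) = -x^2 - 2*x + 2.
<p,q> = 202/15

Expand the product: p(x)·q(x) = -3*x^4 - 3*x^3 + 10*x^2 - 10*x + 4.
∫_{-1}^{1} of each monomial x^k gives [2/(k+1) if k even, 0 if k odd]. Integrating term-by-term (or equivalently evaluating the antiderivative F(x) = -3*x^5/5 - 3*x^4/4 + 10*x^3/3 - 5*x^2 + 4*x at the endpoints):
  F(1) − F(−1) = 59/60 − (-749/60) = 202/15.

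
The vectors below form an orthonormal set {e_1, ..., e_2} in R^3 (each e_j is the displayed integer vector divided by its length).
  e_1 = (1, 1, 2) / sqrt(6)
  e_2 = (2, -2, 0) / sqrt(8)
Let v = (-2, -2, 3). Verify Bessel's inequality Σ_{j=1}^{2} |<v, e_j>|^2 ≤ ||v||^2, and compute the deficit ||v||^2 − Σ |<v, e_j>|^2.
Σ |<v, e_j>|^2 = 2/3; ||v||^2 = 17; deficit = 49/3

Write each e_j = u_j / sqrt(<u_j, u_j>) where u_j is the displayed integer vector. Then <v, e_j> = <v, u_j> / sqrt(<u_j, u_j>), so |<v, e_j>|^2 = <v, u_j>^2 / <u_j, u_j>.
Coefficients: <v, e_1> = 2/sqrt(6), <v, e_2> = 0/sqrt(8).
Square and sum: Σ |<v, e_j>|^2 = 2/3.
Compute ||v||^2 = v·v = 17.
Deficit = 17 − 2/3 = 49/3 ≥ 0, confirming Bessel's inequality. (The deficit equals ||v − Σ <v,e_j> e_j||^2, the squared distance from v to span{e_j}.)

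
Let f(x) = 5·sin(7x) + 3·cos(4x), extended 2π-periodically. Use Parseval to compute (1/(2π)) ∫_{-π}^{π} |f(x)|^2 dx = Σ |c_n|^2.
Σ |c_n|^2 = 17

Expand |f|^2 and use orthogonality of {sin(nx), cos(mx)} on [-π, π]:
  ∫_{-π}^{π} sin(nx)^2 dx = π, ∫ cos(mx)^2 dx = π, and cross terms integrate to 0.
So ∫_{-π}^{π} f(x)^2 dx = 5^2 · π + 3^2 · π = (25 + 9)π.
Divide by 2π: (25 + 9)/2 = 17.
By Parseval, this equals Σ |c_n|^2.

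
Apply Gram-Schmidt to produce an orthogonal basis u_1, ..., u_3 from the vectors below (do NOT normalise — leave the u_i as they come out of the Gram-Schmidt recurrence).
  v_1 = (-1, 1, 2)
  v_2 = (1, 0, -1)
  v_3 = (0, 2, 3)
Orthogonal basis:
  u_1 = (-1, 1, 2)
  u_2 = (1/2, 1/2, 0)
  u_3 = (1/3, -1/3, 1/3)

Apply the Gram-Schmidt recurrence
  u_1 = v_1
  u_i = v_i − Σ_{j<i} ((v_i · u_j) / (u_j · u_j)) · u_j.

Step by step this gives:
  u_1 = (-1, 1, 2)
  u_2 = (1/2, 1/2, 0)
  u_3 = (1/3, -1/3, 1/3)

Orthogonality check:
  u_2 · u_1 = 0 (should be 0)
  u_3 · u_1 = 0 (should be 0)
  u_3 · u_2 = 0 (should be 0)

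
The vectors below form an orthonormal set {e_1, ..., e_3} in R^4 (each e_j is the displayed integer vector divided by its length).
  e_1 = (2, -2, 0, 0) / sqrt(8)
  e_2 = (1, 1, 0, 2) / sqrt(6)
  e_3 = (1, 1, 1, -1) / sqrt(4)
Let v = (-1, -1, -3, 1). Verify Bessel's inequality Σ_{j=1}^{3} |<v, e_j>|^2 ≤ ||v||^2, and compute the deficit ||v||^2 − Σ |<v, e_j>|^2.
Σ |<v, e_j>|^2 = 9; ||v||^2 = 12; deficit = 3

Write each e_j = u_j / sqrt(<u_j, u_j>) where u_j is the displayed integer vector. Then <v, e_j> = <v, u_j> / sqrt(<u_j, u_j>), so |<v, e_j>|^2 = <v, u_j>^2 / <u_j, u_j>.
Coefficients: <v, e_1> = 0/sqrt(8), <v, e_2> = 0/sqrt(6), <v, e_3> = -6/sqrt(4).
Square and sum: Σ |<v, e_j>|^2 = 9.
Compute ||v||^2 = v·v = 12.
Deficit = 12 − 9 = 3 ≥ 0, confirming Bessel's inequality. (The deficit equals ||v − Σ <v,e_j> e_j||^2, the squared distance from v to span{e_j}.)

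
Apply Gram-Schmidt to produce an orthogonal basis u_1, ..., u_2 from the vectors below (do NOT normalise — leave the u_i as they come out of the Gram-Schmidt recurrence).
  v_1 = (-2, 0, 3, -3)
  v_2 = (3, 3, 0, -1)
Orthogonal basis:
  u_1 = (-2, 0, 3, -3)
  u_2 = (30/11, 3, 9/22, -31/22)

Apply the Gram-Schmidt recurrence
  u_1 = v_1
  u_i = v_i − Σ_{j<i} ((v_i · u_j) / (u_j · u_j)) · u_j.

Step by step this gives:
  u_1 = (-2, 0, 3, -3)
  u_2 = (30/11, 3, 9/22, -31/22)

Orthogonality check:
  u_2 · u_1 = 0 (should be 0)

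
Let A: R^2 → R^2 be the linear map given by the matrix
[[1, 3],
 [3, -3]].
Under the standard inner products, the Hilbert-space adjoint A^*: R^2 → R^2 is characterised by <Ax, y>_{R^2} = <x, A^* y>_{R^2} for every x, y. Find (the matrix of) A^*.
A^* = A^T =
[[1, 3],
 [3, -3]]

For real matrices with standard dot products, the defining identity <Ax, y> = <x, A^* y> gives (Ax)^T y = x^T (A^*) y, i.e. x^T A^T y = x^T (A^*) y. Since this holds for all x, y, we must have A^* = A^T. Therefore
A^* =
[[1, 3],
 [3, -3]].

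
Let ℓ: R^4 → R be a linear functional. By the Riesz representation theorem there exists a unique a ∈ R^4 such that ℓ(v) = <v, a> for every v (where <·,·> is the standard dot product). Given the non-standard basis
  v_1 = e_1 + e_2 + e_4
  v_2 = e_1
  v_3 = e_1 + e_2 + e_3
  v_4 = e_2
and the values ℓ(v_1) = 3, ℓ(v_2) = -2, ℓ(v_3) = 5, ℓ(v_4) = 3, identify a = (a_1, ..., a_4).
a = (-2, 3, 4, 2)

Write a = (a_1, ..., a_4) in the standard basis. For each basis vector v_i, ℓ(v_i) = <v_i, a> is a linear equation in the a_j's. Collect the n equations into a matrix system V a = ℓ, where row i of V is v_i (expressed in the standard basis). Since V is invertible (lower-triangular with 1s on the diagonal, up to permutation), solve by back-substitution:
  V =
[[1, 1, 0, 1],
 [1, 0, 0, 0],
 [1, 1, 1, 0],
 [0, 1, 0, 0]]
  V a = (3, -2, 5, 3)
Solving gives a = (-2, 3, 4, 2).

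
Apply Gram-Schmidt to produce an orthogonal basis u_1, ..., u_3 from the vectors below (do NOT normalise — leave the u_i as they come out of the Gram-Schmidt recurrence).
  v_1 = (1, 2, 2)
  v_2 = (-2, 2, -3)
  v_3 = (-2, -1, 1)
Orthogonal basis:
  u_1 = (1, 2, 2)
  u_2 = (-14/9, 26/9, -19/9)
  u_3 = (-270/137, -27/137, 162/137)

Apply the Gram-Schmidt recurrence
  u_1 = v_1
  u_i = v_i − Σ_{j<i} ((v_i · u_j) / (u_j · u_j)) · u_j.

Step by step this gives:
  u_1 = (1, 2, 2)
  u_2 = (-14/9, 26/9, -19/9)
  u_3 = (-270/137, -27/137, 162/137)

Orthogonality check:
  u_2 · u_1 = 0 (should be 0)
  u_3 · u_1 = 0 (should be 0)
  u_3 · u_2 = 0 (should be 0)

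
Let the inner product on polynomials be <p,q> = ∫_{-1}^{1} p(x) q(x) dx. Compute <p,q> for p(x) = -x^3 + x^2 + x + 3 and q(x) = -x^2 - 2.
<p,q> = -236/15

Expand the product: p(x)·q(x) = x^5 - x^4 + x^3 - 5*x^2 - 2*x - 6.
∫_{-1}^{1} of each monomial x^k gives [2/(k+1) if k even, 0 if k odd]. Integrating term-by-term (or equivalently evaluating the antiderivative F(x) = x^6/6 - x^5/5 + x^4/4 - 5*x^3/3 - x^2 - 6*x at the endpoints):
  F(1) − F(−1) = -169/20 − (437/60) = -236/15.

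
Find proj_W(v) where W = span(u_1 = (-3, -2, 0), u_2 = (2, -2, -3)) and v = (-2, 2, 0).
proj_W(v) = (-254/217, 164/217, 300/217)

Set up U = [u_1 | ... | u_2] ∈ R^(3×2). The projector onto W = col(U) is P = U (U^T U)^(-1) U^T.
Compute U^T U =
  [13, -2]
  [-2, 17],
and U^T v = (2, -8).
Solve U^T U · c = U^T v for the coefficients: c = (18/217, -100/217). The projection is proj_W(v) = U c.
Check: (v - proj_W(v)) · u_1 = 0  (should be 0).
Check: (v - proj_W(v)) · u_2 = 0  (should be 0).
Result: proj_W(v) = (-254/217, 164/217, 300/217).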